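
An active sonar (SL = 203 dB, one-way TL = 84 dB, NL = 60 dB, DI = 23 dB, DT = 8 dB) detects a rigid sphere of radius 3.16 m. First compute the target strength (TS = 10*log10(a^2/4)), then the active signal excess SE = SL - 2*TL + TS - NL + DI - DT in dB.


Step 1: TS = 10*log10(3.16^2/4) = 3.97 dB
Step 2: SE = SL - 2*TL + TS - NL + DI - DT = 203 - 2*84 + (3.97) - 60 + 23 - 8 = -6.03

-6.03 dB


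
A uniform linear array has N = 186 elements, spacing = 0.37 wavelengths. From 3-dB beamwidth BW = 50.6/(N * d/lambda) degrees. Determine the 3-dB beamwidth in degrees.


BW = 50.6 / (186 * 0.37) = 50.6 / 68.82 = 0.74

0.74 deg


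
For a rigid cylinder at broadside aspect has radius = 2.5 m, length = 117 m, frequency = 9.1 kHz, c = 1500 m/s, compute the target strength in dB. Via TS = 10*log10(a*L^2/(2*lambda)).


50.16 dB


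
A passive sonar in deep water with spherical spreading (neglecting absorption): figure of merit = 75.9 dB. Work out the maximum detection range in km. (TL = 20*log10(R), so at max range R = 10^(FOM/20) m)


At max range FOM = TL, so 20*log10(R) = 75.9
R = 10^(75.9/20) = 6237.35 m = 6.24 km

6.24 km


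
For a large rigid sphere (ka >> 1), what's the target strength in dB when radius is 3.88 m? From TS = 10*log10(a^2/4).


5.76 dB


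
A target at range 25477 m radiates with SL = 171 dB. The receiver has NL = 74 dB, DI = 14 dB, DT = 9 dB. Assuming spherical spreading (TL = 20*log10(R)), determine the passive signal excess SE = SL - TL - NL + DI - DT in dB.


Step 1: TL = 20*log10(25477) = 88.12 dB
Step 2: SE = 171 - 88.12 - 74 + 14 - 9 = 13.88

13.88 dB


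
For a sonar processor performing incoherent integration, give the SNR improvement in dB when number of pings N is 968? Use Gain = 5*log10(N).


14.93 dB


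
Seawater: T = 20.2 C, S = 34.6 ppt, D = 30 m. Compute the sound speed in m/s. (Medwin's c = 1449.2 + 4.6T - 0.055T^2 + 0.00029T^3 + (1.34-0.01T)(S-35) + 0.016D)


1522.09 m/s


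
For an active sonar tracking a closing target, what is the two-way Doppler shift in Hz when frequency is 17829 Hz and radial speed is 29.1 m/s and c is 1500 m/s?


691.77 Hz


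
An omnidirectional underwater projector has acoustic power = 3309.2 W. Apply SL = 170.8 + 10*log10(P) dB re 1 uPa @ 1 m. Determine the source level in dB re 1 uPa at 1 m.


SL = 170.8 + 10*log10(3309.2) = 170.8 + 35.2 = 206.0

206.0 dB


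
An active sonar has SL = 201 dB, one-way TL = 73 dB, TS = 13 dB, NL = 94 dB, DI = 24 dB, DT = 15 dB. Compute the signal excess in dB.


SE = SL - 2*TL + TS - NL + DI - DT = 201 - 2*73 + (13) - 94 + 24 - 15 = -17

-17 dB


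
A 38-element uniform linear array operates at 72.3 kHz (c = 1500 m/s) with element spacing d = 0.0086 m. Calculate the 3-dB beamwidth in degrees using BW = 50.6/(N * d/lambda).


3.21 deg


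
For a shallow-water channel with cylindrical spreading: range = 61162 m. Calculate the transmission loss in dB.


TL = 10*log10(61162) = 47.86

47.86 dB


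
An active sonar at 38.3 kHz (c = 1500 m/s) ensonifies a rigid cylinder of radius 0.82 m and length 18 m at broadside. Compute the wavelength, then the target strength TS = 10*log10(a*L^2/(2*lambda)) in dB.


Step 1: lambda = c/f = 1500/38300 = 0.03916 m
Step 2: TS = 10*log10(a*L^2/(2*lambda)) = 10*log10(0.82*18^2/(2*0.03916)) = 35.3

35.3 dB


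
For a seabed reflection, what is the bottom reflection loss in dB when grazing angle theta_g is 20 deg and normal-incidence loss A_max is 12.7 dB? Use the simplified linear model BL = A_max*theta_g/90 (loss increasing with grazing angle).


BL = A_max * theta_g / 90 = 12.7 * 20 / 90 = 2.82

2.82 dB


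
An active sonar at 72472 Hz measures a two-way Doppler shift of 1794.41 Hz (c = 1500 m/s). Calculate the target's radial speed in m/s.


From fd = 2*f*v/c, v = c*fd/(2*f) = 1500 * 1794.41 / (2*72472) = 18.57

18.57 m/s


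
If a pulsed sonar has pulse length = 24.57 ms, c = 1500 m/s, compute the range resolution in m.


dR = c*tau/2 = 1500 * 24.57e-3 / 2 = 18.4275

18.4275 m


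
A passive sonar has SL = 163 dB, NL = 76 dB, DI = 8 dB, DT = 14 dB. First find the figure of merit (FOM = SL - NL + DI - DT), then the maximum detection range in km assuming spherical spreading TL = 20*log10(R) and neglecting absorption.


Step 1: FOM = SL - NL + DI - DT = 163 - 76 + 8 - 14 = 81 dB
Step 2: at max range FOM = TL = 20*log10(R), so R = 10^(81/20) = 11220.18 m = 11.22 km

11.22 km


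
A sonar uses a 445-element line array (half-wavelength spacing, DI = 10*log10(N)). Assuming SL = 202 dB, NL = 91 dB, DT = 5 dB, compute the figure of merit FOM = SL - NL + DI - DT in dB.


Step 1: DI = 10*log10(445) = 26.48 dB
Step 2: FOM = SL - NL + DI - DT = 202 - 91 + 26.48 - 5 = 132.48

132.48 dB


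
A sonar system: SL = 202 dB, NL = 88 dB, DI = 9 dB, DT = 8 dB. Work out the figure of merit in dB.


FOM = SL - NL + DI - DT = 202 - 88 + 9 - 8 = 115

115 dB


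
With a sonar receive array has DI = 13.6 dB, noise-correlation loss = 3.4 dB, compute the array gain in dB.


AG = DI - L_corr = 13.6 - 3.4 = 10.2

10.2 dB


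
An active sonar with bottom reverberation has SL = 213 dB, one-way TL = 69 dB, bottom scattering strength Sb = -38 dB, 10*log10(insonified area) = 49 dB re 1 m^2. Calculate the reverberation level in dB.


86 dB


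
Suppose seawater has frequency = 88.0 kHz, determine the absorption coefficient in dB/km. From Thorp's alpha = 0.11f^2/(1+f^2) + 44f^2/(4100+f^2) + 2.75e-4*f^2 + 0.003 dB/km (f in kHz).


f^2 = 7744.0
alpha = 0.11*7744.0/(1+7744.0) + 44*7744.0/(4100+7744.0) + 2.75e-4*7744.0 + 0.003 = 31.011

31.011 dB/km


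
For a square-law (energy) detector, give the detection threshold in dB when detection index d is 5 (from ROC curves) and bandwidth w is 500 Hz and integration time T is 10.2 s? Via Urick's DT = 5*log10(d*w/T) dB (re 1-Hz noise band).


DT = 5*log10(d*w/T) = 5*log10(5 * 500 / 10.2) = 5*log10(245.1) = 11.95

11.95 dB


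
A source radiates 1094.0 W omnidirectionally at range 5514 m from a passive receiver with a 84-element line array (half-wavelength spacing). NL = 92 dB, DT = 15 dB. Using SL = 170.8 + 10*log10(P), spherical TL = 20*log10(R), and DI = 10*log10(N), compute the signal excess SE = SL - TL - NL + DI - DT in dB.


Step 1: SL = 170.8 + 10*log10(1094.0) = 201.19 dB
Step 2: TL = 20*log10(5514) = 74.83 dB
Step 3: DI = 10*log10(84) = 19.24 dB
Step 4: SE = SL - TL - NL + DI - DT = 201.19 - 74.83 - 92 + 19.24 - 15 = 38.6

38.6 dB


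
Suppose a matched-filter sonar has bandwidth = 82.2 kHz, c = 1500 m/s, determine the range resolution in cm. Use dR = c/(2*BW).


dR = c/(2*BW) = 1500 / (2 * 82.2e3) = 0.0091 m = 0.91 cm

0.91 cm


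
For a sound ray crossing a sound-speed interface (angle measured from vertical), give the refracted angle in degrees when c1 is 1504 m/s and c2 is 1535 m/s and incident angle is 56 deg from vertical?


57.79 deg


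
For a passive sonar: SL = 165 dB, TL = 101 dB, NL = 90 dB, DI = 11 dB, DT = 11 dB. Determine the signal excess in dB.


-26 dB


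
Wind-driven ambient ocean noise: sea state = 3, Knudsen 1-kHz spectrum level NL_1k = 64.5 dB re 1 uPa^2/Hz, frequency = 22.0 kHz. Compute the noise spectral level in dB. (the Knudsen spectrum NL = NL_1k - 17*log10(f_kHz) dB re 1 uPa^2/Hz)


NL = NL_1k - 17*log10(f_kHz) = 64.5 - 17*log10(22.0) = 64.5 - (22.82) = 41.68

41.68 dB


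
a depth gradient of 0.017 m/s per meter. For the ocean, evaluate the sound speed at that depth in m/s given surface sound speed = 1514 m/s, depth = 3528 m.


c = 1514 + 0.017 * 3528 = 1573.976

1573.976 m/s


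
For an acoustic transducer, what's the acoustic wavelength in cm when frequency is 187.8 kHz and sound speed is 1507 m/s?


lambda = c/f = 1507 / 187800 = 0.008 m = 0.8 cm

0.8 cm


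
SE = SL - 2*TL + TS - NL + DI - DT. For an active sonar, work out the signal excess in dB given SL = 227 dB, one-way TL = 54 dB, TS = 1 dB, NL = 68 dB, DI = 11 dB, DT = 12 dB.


SE = SL - 2*TL + TS - NL + DI - DT = 227 - 2*54 + (1) - 68 + 11 - 12 = 51

51 dB


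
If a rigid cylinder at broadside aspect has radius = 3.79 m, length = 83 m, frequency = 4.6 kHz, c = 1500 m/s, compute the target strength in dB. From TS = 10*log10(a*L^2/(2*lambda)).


lambda = 1500/4600 = 0.32609 m
TS = 10*log10(3.79*83^2/(2*0.32609)) = 46.02

46.02 dB


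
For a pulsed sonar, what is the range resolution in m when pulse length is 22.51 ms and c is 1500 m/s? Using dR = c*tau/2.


dR = c*tau/2 = 1500 * 22.51e-3 / 2 = 16.8825

16.8825 m


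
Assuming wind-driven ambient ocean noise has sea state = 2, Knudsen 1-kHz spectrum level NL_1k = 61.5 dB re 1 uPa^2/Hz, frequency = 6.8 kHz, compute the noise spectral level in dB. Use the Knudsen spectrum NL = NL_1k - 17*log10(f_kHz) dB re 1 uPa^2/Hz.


NL = NL_1k - 17*log10(f_kHz) = 61.5 - 17*log10(6.8) = 61.5 - (14.15) = 47.35

47.35 dB


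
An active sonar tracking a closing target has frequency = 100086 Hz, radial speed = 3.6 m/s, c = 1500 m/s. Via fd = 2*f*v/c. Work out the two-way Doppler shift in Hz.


fd = 2*f*v/c = 2 * 100086 * 3.6 / 1500 = 480.41

480.41 Hz


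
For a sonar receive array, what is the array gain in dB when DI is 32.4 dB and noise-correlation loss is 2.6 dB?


AG = DI - L_corr = 32.4 - 2.6 = 29.8

29.8 dB


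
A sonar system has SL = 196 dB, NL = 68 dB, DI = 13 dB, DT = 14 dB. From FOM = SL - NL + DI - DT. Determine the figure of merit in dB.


127 dB


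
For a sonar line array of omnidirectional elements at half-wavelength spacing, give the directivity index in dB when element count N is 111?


DI = 10*log10(111) = 20.45

20.45 dB


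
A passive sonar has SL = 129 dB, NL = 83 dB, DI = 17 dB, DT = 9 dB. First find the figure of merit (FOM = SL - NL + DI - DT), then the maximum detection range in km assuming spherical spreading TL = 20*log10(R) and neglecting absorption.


Step 1: FOM = SL - NL + DI - DT = 129 - 83 + 17 - 9 = 54 dB
Step 2: at max range FOM = TL = 20*log10(R), so R = 10^(54/20) = 501.19 m = 0.5 km

0.5 km


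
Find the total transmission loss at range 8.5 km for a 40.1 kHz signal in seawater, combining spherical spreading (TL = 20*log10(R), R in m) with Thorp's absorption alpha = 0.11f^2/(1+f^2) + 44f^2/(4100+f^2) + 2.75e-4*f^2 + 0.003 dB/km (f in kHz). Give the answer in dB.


Step 1 (Thorp): alpha = 0.11*1608.01/(1+1608.01) + 44*1608.01/(4100+1608.01) + 2.75e-4*1608.01 + 0.003 = 12.9504 dB/km
Step 2: TL_spread = 20*log10(8500) = 78.59 dB
Step 3: TL_abs = alpha*R = 12.9504 * 8.5 = 110.08 dB
Step 4: TL_total = 78.59 + 110.08 = 188.67

188.67 dB


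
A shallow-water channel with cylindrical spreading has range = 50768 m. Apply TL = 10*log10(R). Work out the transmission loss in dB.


47.06 dB


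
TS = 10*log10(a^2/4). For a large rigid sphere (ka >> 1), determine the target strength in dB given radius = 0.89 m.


TS = 10*log10(0.89^2 / 4) = 10*log10(0.198025) = -7.03

-7.03 dB


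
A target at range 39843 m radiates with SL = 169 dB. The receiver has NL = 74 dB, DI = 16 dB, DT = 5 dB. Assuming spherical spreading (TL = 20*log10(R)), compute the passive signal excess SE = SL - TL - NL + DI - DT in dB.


13.99 dB


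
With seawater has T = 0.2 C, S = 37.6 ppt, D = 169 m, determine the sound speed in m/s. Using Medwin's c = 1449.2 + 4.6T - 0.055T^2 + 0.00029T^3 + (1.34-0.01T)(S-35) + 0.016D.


1456.3 m/s


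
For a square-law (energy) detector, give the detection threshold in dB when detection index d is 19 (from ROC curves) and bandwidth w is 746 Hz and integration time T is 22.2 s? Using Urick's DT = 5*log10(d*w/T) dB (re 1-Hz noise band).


DT = 5*log10(d*w/T) = 5*log10(19 * 746 / 22.2) = 5*log10(638.47) = 14.03

14.03 dB


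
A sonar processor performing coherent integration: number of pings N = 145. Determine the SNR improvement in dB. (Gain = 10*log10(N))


21.61 dB


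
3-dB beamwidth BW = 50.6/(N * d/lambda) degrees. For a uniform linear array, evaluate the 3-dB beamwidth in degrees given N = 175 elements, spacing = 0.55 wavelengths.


BW = 50.6 / (175 * 0.55) = 50.6 / 96.25 = 0.53

0.53 deg


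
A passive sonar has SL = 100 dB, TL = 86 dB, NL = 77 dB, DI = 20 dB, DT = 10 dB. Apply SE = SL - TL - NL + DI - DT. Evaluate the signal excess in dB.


SE = SL - TL - NL + DI - DT = 100 - 86 - 77 + 20 - 10 = -53

-53 dB


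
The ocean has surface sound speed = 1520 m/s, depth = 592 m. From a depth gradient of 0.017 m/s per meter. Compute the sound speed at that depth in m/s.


c = 1520 + 0.017 * 592 = 1530.064

1530.064 m/s


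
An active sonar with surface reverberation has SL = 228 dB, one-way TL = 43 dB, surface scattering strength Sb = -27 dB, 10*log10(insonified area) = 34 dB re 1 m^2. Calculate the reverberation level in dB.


RL = SL - 2*TL + Sb + 10*log10(A) = 228 - 2*43 + (-27) + 34 = 149

149 dB


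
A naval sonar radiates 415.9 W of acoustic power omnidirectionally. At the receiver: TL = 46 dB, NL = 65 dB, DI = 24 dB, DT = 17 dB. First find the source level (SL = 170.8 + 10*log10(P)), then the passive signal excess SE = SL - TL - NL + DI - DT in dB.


Step 1: SL = 170.8 + 10*log10(415.9) = 196.99 dB
Step 2: SE = SL - TL - NL + DI - DT = 196.99 - 46 - 65 + 24 - 17 = 92.99

92.99 dB


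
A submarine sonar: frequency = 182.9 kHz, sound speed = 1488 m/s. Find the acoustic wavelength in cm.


0.81 cm


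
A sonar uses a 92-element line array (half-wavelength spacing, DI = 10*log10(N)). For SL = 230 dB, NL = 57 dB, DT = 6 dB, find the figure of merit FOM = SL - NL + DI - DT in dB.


Step 1: DI = 10*log10(92) = 19.64 dB
Step 2: FOM = SL - NL + DI - DT = 230 - 57 + 19.64 - 6 = 186.64

186.64 dB


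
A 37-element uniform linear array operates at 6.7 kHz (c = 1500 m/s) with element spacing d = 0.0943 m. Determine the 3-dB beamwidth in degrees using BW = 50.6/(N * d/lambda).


Step 1: lambda = 1500/6700 = 0.22388 m
Step 2: d/lambda = 0.0943/0.22388 = 0.4212
Step 3: BW = 50.6/(N * d/lambda) = 50.6/(37 * 0.4212) = 3.25

3.25 deg


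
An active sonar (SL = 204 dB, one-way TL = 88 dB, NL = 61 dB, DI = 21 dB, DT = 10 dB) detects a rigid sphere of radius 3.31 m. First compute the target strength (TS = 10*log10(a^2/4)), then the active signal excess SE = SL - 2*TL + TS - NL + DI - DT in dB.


Step 1: TS = 10*log10(3.31^2/4) = 4.38 dB
Step 2: SE = SL - 2*TL + TS - NL + DI - DT = 204 - 2*88 + (4.38) - 61 + 21 - 10 = -17.62

-17.62 dB


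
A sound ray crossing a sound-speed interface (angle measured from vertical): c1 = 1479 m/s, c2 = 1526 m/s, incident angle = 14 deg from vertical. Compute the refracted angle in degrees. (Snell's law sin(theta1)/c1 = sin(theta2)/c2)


sin(theta2) = (c2/c1)*sin(theta1) = (1526/1479)*sin(14 deg) = 0.24961
theta2 = arcsin(0.24961) = 14.45

14.45 deg


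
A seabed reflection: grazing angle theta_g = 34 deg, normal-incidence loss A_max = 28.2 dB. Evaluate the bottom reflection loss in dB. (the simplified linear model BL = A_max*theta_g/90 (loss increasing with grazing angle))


BL = A_max * theta_g / 90 = 28.2 * 34 / 90 = 10.65

10.65 dB


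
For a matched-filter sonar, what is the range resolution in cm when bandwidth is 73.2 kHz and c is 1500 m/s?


dR = c/(2*BW) = 1500 / (2 * 73.2e3) = 0.0102 m = 1.02 cm

1.02 cm


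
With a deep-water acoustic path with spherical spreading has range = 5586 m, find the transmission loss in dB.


TL = 20*log10(5586) = 74.94

74.94 dB


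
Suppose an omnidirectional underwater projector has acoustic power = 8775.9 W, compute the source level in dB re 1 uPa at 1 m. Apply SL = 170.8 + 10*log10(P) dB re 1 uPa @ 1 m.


SL = 170.8 + 10*log10(8775.9) = 170.8 + 39.43 = 210.23

210.23 dB


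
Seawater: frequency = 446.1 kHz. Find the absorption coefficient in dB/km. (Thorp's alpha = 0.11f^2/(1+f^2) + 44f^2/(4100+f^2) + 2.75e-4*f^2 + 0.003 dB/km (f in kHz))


f^2 = 199005.21
alpha = 0.11*199005.21/(1+199005.21) + 44*199005.21/(4100+199005.21) + 2.75e-4*199005.21 + 0.003 = 97.951

97.951 dB/km


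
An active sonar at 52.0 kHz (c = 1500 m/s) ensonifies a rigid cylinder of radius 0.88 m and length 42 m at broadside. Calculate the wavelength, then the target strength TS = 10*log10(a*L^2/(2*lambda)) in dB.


Step 1: lambda = c/f = 1500/52000 = 0.02885 m
Step 2: TS = 10*log10(a*L^2/(2*lambda)) = 10*log10(0.88*42^2/(2*0.02885)) = 44.3

44.3 dB


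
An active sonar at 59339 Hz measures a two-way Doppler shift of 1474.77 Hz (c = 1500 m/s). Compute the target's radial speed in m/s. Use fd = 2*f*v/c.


From fd = 2*f*v/c, v = c*fd/(2*f) = 1500 * 1474.77 / (2*59339) = 18.64

18.64 m/s


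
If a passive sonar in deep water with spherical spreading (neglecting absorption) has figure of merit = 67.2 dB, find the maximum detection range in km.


2.29 km


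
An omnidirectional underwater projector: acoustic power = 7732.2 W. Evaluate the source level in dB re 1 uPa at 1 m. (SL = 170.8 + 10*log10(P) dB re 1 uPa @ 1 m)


209.68 dB


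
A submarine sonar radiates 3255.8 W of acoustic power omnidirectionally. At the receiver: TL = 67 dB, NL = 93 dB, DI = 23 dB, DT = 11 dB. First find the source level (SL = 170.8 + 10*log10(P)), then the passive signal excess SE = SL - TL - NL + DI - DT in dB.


Step 1: SL = 170.8 + 10*log10(3255.8) = 205.93 dB
Step 2: SE = SL - TL - NL + DI - DT = 205.93 - 67 - 93 + 23 - 11 = 57.93

57.93 dB


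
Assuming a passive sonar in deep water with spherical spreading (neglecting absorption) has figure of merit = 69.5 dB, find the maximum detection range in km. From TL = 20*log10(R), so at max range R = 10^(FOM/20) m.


At max range FOM = TL, so 20*log10(R) = 69.5
R = 10^(69.5/20) = 2985.38 m = 2.99 km

2.99 km


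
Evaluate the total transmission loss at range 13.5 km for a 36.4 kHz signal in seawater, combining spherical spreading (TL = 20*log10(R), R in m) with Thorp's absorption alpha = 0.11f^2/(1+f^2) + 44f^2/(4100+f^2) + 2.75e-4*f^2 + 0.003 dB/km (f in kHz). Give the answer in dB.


234.13 dB


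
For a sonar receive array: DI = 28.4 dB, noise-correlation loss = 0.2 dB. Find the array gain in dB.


AG = DI - L_corr = 28.4 - 0.2 = 28.2

28.2 dB


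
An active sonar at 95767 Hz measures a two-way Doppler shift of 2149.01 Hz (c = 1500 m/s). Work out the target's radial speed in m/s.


From fd = 2*f*v/c, v = c*fd/(2*f) = 1500 * 2149.01 / (2*95767) = 16.83

16.83 m/s


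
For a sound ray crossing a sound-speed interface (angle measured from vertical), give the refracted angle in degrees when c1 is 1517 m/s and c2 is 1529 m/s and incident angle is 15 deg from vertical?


15.12 deg


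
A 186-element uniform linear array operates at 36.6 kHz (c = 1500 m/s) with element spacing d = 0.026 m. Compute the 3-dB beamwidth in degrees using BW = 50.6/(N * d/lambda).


Step 1: lambda = 1500/36600 = 0.04098 m
Step 2: d/lambda = 0.026/0.04098 = 0.6345
Step 3: BW = 50.6/(N * d/lambda) = 50.6/(186 * 0.6345) = 0.43

0.43 deg


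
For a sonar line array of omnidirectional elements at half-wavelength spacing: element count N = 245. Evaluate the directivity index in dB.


DI = 10*log10(245) = 23.89

23.89 dB


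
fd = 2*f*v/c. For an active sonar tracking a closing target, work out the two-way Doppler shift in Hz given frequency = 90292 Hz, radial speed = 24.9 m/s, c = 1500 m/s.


fd = 2*f*v/c = 2 * 90292 * 24.9 / 1500 = 2997.69

2997.69 Hz


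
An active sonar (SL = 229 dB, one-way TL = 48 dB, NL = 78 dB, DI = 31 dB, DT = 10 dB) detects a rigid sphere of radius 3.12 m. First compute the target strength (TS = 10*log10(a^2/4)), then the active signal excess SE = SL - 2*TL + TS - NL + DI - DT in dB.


Step 1: TS = 10*log10(3.12^2/4) = 3.86 dB
Step 2: SE = SL - 2*TL + TS - NL + DI - DT = 229 - 2*48 + (3.86) - 78 + 31 - 10 = 79.86

79.86 dB


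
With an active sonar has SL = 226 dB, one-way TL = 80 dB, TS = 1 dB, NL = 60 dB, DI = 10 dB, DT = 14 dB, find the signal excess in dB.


3 dB


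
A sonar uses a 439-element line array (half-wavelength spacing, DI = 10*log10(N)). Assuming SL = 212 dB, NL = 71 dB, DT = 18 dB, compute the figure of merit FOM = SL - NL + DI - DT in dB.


Step 1: DI = 10*log10(439) = 26.42 dB
Step 2: FOM = SL - NL + DI - DT = 212 - 71 + 26.42 - 18 = 149.42

149.42 dB


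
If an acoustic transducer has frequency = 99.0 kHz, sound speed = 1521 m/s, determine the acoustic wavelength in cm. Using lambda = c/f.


lambda = c/f = 1521 / 99000 = 0.0154 m = 1.54 cm

1.54 cm


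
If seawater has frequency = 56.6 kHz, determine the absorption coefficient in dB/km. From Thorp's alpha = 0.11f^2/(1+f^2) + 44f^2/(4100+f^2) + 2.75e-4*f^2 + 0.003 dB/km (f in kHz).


f^2 = 3203.56
alpha = 0.11*3203.56/(1+3203.56) + 44*3203.56/(4100+3203.56) + 2.75e-4*3203.56 + 0.003 = 20.294

20.294 dB/km


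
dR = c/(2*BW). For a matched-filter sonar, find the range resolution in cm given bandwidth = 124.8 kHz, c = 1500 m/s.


0.6 cm


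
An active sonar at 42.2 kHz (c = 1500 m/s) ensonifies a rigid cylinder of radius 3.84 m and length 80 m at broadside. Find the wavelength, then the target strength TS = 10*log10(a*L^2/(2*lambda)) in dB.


Step 1: lambda = c/f = 1500/42200 = 0.03555 m
Step 2: TS = 10*log10(a*L^2/(2*lambda)) = 10*log10(3.84*80^2/(2*0.03555)) = 55.39

55.39 dB


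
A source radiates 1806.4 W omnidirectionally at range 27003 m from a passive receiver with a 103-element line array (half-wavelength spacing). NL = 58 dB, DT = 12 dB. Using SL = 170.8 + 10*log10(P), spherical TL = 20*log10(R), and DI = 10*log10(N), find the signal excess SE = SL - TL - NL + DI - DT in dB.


64.87 dB


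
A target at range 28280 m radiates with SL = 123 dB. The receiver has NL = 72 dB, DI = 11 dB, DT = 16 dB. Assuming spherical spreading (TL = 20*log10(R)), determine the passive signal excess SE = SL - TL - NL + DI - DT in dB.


-43.03 dB


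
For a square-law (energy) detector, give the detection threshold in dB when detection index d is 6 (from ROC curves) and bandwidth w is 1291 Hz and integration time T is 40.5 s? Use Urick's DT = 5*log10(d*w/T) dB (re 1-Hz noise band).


11.41 dB


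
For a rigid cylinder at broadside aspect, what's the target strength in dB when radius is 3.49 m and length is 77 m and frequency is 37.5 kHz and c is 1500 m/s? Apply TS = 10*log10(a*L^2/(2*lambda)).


lambda = 1500/37500 = 0.04 m
TS = 10*log10(3.49*77^2/(2*0.04)) = 54.13

54.13 dB


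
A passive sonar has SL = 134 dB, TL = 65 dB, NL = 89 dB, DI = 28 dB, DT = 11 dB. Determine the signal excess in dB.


SE = SL - TL - NL + DI - DT = 134 - 65 - 89 + 28 - 11 = -3

-3 dB


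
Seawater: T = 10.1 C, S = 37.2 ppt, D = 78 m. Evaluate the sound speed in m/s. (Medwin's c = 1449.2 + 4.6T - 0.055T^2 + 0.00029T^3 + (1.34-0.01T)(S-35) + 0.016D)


c = 1449.2 + 4.6*10.1 - 0.055*10.1^2 + 0.00029*10.1^3 + (1.34 - 0.01*10.1)*(37.2 - 35) + 0.016*78 = 1494.32

1494.32 m/s


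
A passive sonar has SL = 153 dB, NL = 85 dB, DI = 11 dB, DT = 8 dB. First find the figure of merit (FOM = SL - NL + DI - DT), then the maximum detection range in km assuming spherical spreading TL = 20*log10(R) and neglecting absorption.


Step 1: FOM = SL - NL + DI - DT = 153 - 85 + 11 - 8 = 71 dB
Step 2: at max range FOM = TL = 20*log10(R), so R = 10^(71/20) = 3548.13 m = 3.55 km

3.55 km


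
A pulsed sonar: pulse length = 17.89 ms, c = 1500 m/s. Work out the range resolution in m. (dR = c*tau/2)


dR = c*tau/2 = 1500 * 17.89e-3 / 2 = 13.4175

13.4175 m


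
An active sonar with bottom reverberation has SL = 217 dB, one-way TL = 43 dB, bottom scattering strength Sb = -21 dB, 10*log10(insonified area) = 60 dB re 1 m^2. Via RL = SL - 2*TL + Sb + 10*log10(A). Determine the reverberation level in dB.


RL = SL - 2*TL + Sb + 10*log10(A) = 217 - 2*43 + (-21) + 60 = 170

170 dB


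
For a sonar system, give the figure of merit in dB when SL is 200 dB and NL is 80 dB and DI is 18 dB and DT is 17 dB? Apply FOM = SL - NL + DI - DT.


FOM = SL - NL + DI - DT = 200 - 80 + 18 - 17 = 121

121 dB


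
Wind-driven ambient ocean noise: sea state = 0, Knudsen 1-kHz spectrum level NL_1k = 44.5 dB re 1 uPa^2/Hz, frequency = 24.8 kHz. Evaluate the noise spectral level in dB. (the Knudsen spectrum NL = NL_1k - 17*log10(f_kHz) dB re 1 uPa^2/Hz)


NL = NL_1k - 17*log10(f_kHz) = 44.5 - 17*log10(24.8) = 44.5 - (23.71) = 20.79

20.79 dB


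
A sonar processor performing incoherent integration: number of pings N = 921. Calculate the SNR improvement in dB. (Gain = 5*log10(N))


Gain = 5*log10(921) = 14.82

14.82 dB


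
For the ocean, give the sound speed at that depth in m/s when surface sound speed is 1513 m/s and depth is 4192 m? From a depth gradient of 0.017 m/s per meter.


c = 1513 + 0.017 * 4192 = 1584.264

1584.264 m/s


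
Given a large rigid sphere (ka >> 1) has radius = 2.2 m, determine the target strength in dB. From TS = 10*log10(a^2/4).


0.83 dB


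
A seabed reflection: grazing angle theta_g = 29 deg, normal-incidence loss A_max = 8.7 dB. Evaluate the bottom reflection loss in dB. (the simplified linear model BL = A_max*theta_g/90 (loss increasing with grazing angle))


BL = A_max * theta_g / 90 = 8.7 * 29 / 90 = 2.8

2.8 dB


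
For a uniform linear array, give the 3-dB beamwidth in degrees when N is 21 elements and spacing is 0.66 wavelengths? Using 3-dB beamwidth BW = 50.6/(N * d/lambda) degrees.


BW = 50.6 / (21 * 0.66) = 50.6 / 13.86 = 3.65

3.65 deg


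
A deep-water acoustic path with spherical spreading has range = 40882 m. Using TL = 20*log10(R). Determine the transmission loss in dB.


TL = 20*log10(40882) = 92.23

92.23 dB


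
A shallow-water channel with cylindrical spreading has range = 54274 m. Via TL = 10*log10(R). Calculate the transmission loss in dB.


TL = 10*log10(54274) = 47.35

47.35 dB


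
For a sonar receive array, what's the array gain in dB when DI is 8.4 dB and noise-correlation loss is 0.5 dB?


AG = DI - L_corr = 8.4 - 0.5 = 7.9

7.9 dB


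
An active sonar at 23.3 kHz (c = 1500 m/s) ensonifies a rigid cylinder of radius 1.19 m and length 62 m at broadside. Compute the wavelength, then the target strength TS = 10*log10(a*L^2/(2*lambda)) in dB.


Step 1: lambda = c/f = 1500/23300 = 0.06438 m
Step 2: TS = 10*log10(a*L^2/(2*lambda)) = 10*log10(1.19*62^2/(2*0.06438)) = 45.51

45.51 dB


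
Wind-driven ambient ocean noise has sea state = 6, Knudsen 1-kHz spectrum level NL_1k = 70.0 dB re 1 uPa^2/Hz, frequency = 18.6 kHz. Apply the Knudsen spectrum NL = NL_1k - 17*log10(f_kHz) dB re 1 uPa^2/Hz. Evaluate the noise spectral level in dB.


NL = NL_1k - 17*log10(f_kHz) = 70.0 - 17*log10(18.6) = 70.0 - (21.58) = 48.42

48.42 dB


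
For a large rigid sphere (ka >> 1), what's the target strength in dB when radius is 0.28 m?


-17.08 dB


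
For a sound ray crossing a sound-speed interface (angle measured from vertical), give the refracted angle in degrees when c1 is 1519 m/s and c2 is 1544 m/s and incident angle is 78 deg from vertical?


sin(theta2) = (c2/c1)*sin(theta1) = (1544/1519)*sin(78 deg) = 0.99425
theta2 = arcsin(0.99425) = 83.85

83.85 deg


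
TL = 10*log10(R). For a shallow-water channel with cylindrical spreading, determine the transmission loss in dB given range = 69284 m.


48.41 dB


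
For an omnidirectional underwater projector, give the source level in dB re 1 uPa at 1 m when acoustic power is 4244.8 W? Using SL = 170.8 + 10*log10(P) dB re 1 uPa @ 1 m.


SL = 170.8 + 10*log10(4244.8) = 170.8 + 36.28 = 207.08

207.08 dB


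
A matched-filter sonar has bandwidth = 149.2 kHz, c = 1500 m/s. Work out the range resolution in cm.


dR = c/(2*BW) = 1500 / (2 * 149.2e3) = 0.005 m = 0.5 cm

0.5 cm


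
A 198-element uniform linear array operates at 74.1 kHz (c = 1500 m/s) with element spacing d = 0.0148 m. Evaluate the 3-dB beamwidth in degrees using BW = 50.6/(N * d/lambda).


Step 1: lambda = 1500/74100 = 0.02024 m
Step 2: d/lambda = 0.0148/0.02024 = 0.7312
Step 3: BW = 50.6/(N * d/lambda) = 50.6/(198 * 0.7312) = 0.35

0.35 deg


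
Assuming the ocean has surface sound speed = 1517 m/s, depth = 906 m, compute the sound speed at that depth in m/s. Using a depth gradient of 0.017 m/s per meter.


1532.402 m/s


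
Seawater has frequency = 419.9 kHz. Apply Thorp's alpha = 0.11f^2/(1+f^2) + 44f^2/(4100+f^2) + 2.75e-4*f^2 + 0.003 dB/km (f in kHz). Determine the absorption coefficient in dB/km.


f^2 = 176316.01
alpha = 0.11*176316.01/(1+176316.01) + 44*176316.01/(4100+176316.01) + 2.75e-4*176316.01 + 0.003 = 91.6

91.6 dB/km


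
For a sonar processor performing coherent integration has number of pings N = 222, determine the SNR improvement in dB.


23.46 dB


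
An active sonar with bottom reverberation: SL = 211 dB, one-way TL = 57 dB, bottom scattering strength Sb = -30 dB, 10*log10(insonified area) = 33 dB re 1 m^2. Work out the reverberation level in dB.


100 dB


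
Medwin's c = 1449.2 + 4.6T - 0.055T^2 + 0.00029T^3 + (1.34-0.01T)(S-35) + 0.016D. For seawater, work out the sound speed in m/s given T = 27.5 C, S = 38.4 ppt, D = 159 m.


c = 1449.2 + 4.6*27.5 - 0.055*27.5^2 + 0.00029*27.5^3 + (1.34 - 0.01*27.5)*(38.4 - 35) + 0.016*159 = 1546.3

1546.3 m/s


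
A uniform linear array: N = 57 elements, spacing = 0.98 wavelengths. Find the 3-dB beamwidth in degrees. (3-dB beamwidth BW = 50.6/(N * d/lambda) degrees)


0.91 deg


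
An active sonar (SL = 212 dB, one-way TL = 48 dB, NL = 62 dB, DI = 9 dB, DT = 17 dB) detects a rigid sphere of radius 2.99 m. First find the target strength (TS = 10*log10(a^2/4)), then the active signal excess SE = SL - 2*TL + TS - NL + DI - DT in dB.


Step 1: TS = 10*log10(2.99^2/4) = 3.49 dB
Step 2: SE = SL - 2*TL + TS - NL + DI - DT = 212 - 2*48 + (3.49) - 62 + 9 - 17 = 49.49

49.49 dB


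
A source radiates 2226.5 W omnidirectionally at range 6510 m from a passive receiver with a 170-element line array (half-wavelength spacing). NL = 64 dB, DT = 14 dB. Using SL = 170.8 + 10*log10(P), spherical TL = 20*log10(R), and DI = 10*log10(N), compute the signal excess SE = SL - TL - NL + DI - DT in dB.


Step 1: SL = 170.8 + 10*log10(2226.5) = 204.28 dB
Step 2: TL = 20*log10(6510) = 76.27 dB
Step 3: DI = 10*log10(170) = 22.3 dB
Step 4: SE = SL - TL - NL + DI - DT = 204.28 - 76.27 - 64 + 22.3 - 14 = 72.31

72.31 dB


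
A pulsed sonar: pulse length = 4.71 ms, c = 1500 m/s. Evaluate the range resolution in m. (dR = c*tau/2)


3.5325 m


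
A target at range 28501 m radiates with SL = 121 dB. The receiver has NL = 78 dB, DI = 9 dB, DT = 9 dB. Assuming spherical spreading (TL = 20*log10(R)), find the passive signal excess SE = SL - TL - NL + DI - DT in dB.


Step 1: TL = 20*log10(28501) = 89.1 dB
Step 2: SE = 121 - 89.1 - 78 + 9 - 9 = -46.1

-46.1 dB


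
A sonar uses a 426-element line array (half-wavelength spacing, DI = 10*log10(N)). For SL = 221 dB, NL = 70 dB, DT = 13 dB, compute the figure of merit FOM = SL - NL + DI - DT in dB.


164.29 dB


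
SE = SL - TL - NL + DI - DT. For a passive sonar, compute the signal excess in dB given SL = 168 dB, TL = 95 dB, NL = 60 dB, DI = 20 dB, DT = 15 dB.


18 dB


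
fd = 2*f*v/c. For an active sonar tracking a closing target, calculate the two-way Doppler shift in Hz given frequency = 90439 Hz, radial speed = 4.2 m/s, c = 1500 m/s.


fd = 2*f*v/c = 2 * 90439 * 4.2 / 1500 = 506.46

506.46 Hz


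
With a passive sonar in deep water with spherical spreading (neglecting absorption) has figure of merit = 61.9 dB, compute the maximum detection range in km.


1.24 km


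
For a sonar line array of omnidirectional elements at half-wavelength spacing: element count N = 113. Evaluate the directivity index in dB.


DI = 10*log10(113) = 20.53

20.53 dB


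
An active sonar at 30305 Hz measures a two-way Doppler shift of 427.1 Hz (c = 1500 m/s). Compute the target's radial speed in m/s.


10.57 m/s


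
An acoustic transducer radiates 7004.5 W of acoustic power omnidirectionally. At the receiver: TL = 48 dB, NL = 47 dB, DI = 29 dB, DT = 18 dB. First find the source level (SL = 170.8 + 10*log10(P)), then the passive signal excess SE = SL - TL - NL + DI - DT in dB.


Step 1: SL = 170.8 + 10*log10(7004.5) = 209.25 dB
Step 2: SE = SL - TL - NL + DI - DT = 209.25 - 48 - 47 + 29 - 18 = 125.25

125.25 dB


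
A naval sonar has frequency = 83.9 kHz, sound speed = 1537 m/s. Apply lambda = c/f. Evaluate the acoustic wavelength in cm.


1.83 cm


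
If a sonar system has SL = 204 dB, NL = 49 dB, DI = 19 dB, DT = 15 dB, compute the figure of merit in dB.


FOM = SL - NL + DI - DT = 204 - 49 + 19 - 15 = 159

159 dB


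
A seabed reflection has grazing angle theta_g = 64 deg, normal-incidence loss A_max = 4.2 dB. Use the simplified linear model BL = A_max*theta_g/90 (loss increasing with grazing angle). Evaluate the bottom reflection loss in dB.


BL = A_max * theta_g / 90 = 4.2 * 64 / 90 = 2.99

2.99 dB


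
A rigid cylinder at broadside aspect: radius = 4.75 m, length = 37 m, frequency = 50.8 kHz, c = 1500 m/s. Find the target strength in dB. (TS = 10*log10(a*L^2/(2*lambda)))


lambda = 1500/50800 = 0.02953 m
TS = 10*log10(4.75*37^2/(2*0.02953)) = 50.42

50.42 dB


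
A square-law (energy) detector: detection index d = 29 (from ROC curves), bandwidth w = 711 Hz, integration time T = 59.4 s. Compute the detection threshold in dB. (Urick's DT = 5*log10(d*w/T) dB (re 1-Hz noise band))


DT = 5*log10(d*w/T) = 5*log10(29 * 711 / 59.4) = 5*log10(347.12) = 12.7

12.7 dB


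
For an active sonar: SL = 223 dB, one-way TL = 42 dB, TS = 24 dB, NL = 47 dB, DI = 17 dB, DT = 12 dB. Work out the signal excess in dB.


SE = SL - 2*TL + TS - NL + DI - DT = 223 - 2*42 + (24) - 47 + 17 - 12 = 121

121 dB


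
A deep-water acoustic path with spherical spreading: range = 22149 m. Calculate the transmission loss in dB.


TL = 20*log10(22149) = 86.91

86.91 dB


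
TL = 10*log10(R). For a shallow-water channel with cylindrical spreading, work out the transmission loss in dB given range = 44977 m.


TL = 10*log10(44977) = 46.53

46.53 dB


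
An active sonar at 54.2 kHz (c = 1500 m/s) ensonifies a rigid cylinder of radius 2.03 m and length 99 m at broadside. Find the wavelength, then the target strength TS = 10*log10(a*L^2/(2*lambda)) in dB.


Step 1: lambda = c/f = 1500/54200 = 0.02768 m
Step 2: TS = 10*log10(a*L^2/(2*lambda)) = 10*log10(2.03*99^2/(2*0.02768)) = 55.56

55.56 dB


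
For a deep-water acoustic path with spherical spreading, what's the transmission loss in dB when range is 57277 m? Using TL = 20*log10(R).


95.16 dB


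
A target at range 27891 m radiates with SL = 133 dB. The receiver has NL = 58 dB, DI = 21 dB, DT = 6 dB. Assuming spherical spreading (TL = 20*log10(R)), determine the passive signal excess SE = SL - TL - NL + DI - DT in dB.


1.09 dB


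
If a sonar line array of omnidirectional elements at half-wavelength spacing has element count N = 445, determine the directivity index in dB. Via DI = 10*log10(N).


26.48 dB


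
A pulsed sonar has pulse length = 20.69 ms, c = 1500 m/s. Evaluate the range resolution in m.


15.5175 m


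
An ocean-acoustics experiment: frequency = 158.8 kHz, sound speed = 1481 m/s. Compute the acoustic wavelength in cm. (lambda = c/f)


0.93 cm


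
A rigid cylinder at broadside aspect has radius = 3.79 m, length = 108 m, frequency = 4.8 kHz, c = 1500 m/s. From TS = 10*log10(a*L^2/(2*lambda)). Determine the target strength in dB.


48.5 dB


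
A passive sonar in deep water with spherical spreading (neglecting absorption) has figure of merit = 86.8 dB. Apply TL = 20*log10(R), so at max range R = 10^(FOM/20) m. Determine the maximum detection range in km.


21.88 km


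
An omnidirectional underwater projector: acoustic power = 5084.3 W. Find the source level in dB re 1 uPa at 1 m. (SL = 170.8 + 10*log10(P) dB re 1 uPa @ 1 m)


SL = 170.8 + 10*log10(5084.3) = 170.8 + 37.06 = 207.86

207.86 dB


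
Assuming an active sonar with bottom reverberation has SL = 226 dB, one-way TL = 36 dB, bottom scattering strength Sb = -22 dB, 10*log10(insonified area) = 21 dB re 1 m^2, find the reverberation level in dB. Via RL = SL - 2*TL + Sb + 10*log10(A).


RL = SL - 2*TL + Sb + 10*log10(A) = 226 - 2*36 + (-22) + 21 = 153

153 dB


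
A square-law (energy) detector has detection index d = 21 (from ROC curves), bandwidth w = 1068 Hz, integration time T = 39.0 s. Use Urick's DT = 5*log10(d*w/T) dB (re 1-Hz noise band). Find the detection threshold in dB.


DT = 5*log10(d*w/T) = 5*log10(21 * 1068 / 39.0) = 5*log10(575.08) = 13.8

13.8 dB


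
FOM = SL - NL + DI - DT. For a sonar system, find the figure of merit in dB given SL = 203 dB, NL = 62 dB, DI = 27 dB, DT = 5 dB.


FOM = SL - NL + DI - DT = 203 - 62 + 27 - 5 = 163

163 dB


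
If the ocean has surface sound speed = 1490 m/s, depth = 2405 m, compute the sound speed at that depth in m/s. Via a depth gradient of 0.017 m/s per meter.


c = 1490 + 0.017 * 2405 = 1530.885

1530.885 m/s


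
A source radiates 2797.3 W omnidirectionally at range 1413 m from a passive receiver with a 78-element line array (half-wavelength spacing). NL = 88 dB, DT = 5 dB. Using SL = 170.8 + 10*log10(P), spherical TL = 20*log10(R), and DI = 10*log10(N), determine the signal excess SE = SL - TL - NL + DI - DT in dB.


Step 1: SL = 170.8 + 10*log10(2797.3) = 205.27 dB
Step 2: TL = 20*log10(1413) = 63.0 dB
Step 3: DI = 10*log10(78) = 18.92 dB
Step 4: SE = SL - TL - NL + DI - DT = 205.27 - 63.0 - 88 + 18.92 - 5 = 68.19

68.19 dB


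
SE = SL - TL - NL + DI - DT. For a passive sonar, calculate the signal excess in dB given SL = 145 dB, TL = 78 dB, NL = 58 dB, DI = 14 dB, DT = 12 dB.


SE = SL - TL - NL + DI - DT = 145 - 78 - 58 + 14 - 12 = 11

11 dB


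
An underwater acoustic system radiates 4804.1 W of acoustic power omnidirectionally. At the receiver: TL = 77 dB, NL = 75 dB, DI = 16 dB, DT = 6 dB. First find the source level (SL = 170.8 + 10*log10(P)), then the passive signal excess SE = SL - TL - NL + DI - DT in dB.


Step 1: SL = 170.8 + 10*log10(4804.1) = 207.62 dB
Step 2: SE = SL - TL - NL + DI - DT = 207.62 - 77 - 75 + 16 - 6 = 65.62

65.62 dB


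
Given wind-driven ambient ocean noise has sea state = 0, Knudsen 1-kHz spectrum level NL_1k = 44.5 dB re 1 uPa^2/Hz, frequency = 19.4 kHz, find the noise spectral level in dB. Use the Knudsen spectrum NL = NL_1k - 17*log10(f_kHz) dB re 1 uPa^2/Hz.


22.61 dB


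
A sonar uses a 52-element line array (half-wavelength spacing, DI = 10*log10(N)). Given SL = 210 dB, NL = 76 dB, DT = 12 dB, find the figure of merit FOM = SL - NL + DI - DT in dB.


139.16 dB


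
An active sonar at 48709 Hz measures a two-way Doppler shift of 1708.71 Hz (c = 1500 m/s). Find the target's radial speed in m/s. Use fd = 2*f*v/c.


26.31 m/s


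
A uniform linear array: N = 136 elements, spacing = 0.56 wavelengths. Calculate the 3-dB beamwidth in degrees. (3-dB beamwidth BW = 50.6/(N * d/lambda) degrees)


BW = 50.6 / (136 * 0.56) = 50.6 / 76.16 = 0.66

0.66 deg


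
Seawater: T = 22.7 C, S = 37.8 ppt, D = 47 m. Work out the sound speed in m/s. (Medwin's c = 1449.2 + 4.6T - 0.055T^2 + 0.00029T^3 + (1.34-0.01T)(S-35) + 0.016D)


c = 1449.2 + 4.6*22.7 - 0.055*22.7^2 + 0.00029*22.7^3 + (1.34 - 0.01*22.7)*(37.8 - 35) + 0.016*47 = 1532.54

1532.54 m/s


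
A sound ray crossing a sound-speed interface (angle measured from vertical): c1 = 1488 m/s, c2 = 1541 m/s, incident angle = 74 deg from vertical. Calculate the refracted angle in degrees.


sin(theta2) = (c2/c1)*sin(theta1) = (1541/1488)*sin(74 deg) = 0.9955
theta2 = arcsin(0.9955) = 84.56

84.56 deg
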